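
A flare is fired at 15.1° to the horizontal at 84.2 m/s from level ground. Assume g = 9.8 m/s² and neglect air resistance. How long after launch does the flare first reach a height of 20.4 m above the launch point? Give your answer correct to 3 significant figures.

v_y0 = 84.2 sin 15.1° = 21.93 m/s.
Set y = v_y0 t − ½ g t² = 20.4: 4.900 t² − 21.93 t + 20.4 = 0.
t = [21.93 ± √(480.9 − 399.8)] / 9.8 = (21.93 ± 9.006) / 9.8, giving t = 1.32 s or t = 3.16 s.
The flare is on the way up at the first time, so t = 1.32 s.

1.32 s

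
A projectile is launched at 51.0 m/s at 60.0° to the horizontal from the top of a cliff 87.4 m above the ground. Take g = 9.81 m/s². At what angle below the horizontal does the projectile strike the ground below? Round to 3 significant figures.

67.2°

v_x = 51.0 cos 60.0° = 25.50 m/s.
At impact |v_y| = √(v_y0² + 2 g h) = √(44.17² + 2×9.81×87.4) = 60.55 m/s.
Angle below horizontal = arctan(|v_y| / v_x) = arctan(60.55 / 25.50) = 67.2°.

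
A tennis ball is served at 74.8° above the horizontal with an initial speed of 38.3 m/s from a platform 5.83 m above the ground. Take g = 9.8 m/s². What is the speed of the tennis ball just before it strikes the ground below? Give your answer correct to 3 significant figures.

v_x = 38.3 cos 74.8° = 10.04 m/s is unchanged throughout.
For the vertical component, v_y² = v_y0² + 2 g h = (36.96)² + 2×9.8×5.83 = 1480, so |v_y| = 38.47 m/s.
Impact speed = √(v_x² + v_y²) = √(100.8 + 1480) = 39.8 m/s.

39.8 m/s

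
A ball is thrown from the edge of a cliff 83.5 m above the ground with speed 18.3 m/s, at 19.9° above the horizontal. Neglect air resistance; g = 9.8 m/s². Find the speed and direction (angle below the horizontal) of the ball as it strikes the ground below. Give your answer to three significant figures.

v_x = 18.3 cos 19.9° = 17.21 m/s (constant).
|v_y| at impact = √((6.229)² + 2×9.8×83.5) = 40.93 m/s.
Speed = √(17.21² + 40.93²) = 44.4 m/s; angle = arctan(40.93/17.21) = 67.2° below horizontal.

44.4 m/s at 67.2° below the horizontal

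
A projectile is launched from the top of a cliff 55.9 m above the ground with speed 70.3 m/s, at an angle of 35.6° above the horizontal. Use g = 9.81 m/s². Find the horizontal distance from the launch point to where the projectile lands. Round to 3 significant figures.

Components: v_x = 70.3 cos 35.6° = 57.16 m/s, v_y = 70.3 sin 35.6° = 40.92 m/s.
Vertical: 0 = 55.9 + 40.92 t − ½(9.81) t² ⇒ 4.905 t² − 40.92 t − 55.9 = 0.
t = [40.92 + √(1674 + 1097)] / 9.810 = 9.537 s.
Horizontal: R = v_x · t = 57.16 × 9.537 = 545 m.

545 m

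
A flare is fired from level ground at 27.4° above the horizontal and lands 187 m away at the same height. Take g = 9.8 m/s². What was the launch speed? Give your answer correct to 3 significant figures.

On level ground, R = v₀² sin(2θ) / g, so v₀ = √(R g / sin 2θ).
sin(2 × 27.4°) = 0.8171.
v₀ = √(187 × 9.8 / 0.8171) = √2243 = 47.4 m/s.

47.4 m/s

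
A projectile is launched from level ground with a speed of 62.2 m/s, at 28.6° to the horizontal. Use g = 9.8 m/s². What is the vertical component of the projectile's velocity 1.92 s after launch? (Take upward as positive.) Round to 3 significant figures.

Initial vertical component: v_y0 = 62.2 sin 28.6° = 29.77 m/s.
v_y(t) = v_y0 − g t = 29.77 − 9.8 × 1.92 = 11.0 m/s.

11.0 m/s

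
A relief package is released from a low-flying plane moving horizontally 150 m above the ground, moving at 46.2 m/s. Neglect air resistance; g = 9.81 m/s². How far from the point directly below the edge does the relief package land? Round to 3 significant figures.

Initial vertical velocity is zero, so the fall time comes from h = ½ g t²: t = √(2 × 150 / 9.81) = 5.530 s.
Horizontal motion is uniform at 46.2 m/s, so x = 46.2 × 5.530 = 255 m.

255 m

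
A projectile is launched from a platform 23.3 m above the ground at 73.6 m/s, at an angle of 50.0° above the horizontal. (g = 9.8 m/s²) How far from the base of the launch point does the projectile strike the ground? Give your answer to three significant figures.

Components: v_x = 73.6 cos 50.0° = 47.31 m/s, v_y = 73.6 sin 50.0° = 56.38 m/s.
Vertical: 0 = 23.3 + 56.38 t − ½(9.8) t² ⇒ 4.900 t² − 56.38 t − 23.3 = 0.
t = [56.38 + √(3179 + 456.7)] / 9.800 = 11.91 s.
Horizontal: R = v_x · t = 47.31 × 11.91 = 563 m.

563 m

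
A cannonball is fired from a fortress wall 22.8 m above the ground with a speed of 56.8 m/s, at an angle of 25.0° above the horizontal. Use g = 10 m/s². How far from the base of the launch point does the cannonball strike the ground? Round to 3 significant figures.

289 m

Components: v_x = 56.8 cos 25.0° = 51.48 m/s, v_y = 56.8 sin 25.0° = 24.00 m/s.
Vertical: 0 = 22.8 + 24.00 t − ½(10) t² ⇒ 5.000 t² − 24.00 t − 22.8 = 0.
t = [24.00 + √(576.0 + 456.0)] / 10.00 = 5.612 s.
Horizontal: R = v_x · t = 51.48 × 5.612 = 289 m.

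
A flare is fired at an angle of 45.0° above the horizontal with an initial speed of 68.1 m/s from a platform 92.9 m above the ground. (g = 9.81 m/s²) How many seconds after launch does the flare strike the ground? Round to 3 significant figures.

Vertical component: v_y = 68.1 sin 45.0° = 48.15 m/s.
Taking up as positive with launch at y = 92.9 m, landing at y = 0: 0 = 92.9 + 48.15 t − ½(9.81) t².
Solving 4.905 t² − 48.15 t − 92.9 = 0 gives t = [48.15 + √(48.15² + 4·4.905·92.9)] / 9.810 = 11.5 s.

11.5 s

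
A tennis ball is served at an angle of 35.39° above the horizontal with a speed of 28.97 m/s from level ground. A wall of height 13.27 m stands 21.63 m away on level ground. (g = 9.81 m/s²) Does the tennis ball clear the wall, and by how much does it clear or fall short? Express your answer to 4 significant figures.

v_x = 28.97 cos 35.39° = 23.617 m/s; v_y0 = 28.97 sin 35.39° = 16.778 m/s.
Time to reach the wall: t = 21.63 / 23.617 = 0.91587 s.
Height at that point: y = 16.778×0.91587 − 4.905×0.91587² = 11.252 m.
That is 13.27 − 11.252 = 2.018 m below the top of the wall, so the tennis ball does not clear it.

No — it falls 2.018 m short of clearing the wall.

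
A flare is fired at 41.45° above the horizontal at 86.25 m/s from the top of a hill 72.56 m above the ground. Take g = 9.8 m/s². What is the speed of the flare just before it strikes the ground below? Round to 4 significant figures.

94.13 m/s

v_x = 86.25 cos 41.45° = 64.647 m/s is unchanged throughout.
For the vertical component, v_y² = v_y0² + 2 g h = (57.095)² + 2×9.8×72.56 = 4682.0, so |v_y| = 68.425 m/s.
Impact speed = √(v_x² + v_y²) = √(4179.2 + 4682.0) = 94.13 m/s.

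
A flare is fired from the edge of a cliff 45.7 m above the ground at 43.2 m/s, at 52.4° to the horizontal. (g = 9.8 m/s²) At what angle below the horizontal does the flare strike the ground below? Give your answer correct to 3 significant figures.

59.9°

v_x = 43.2 cos 52.4° = 26.36 m/s.
At impact |v_y| = √(v_y0² + 2 g h) = √(34.23² + 2×9.8×45.7) = 45.47 m/s.
Angle below horizontal = arctan(|v_y| / v_x) = arctan(45.47 / 26.36) = 59.9°.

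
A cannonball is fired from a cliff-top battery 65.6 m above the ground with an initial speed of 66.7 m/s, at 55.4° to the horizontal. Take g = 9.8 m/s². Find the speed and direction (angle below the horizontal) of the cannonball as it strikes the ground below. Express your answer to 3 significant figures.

v_x = 66.7 cos 55.4° = 37.88 m/s (constant).
|v_y| at impact = √((54.90)² + 2×9.8×65.6) = 65.57 m/s.
Speed = √(37.88² + 65.57²) = 75.7 m/s; angle = arctan(65.57/37.88) = 60.0° below horizontal.

75.7 m/s at 60.0° below the horizontal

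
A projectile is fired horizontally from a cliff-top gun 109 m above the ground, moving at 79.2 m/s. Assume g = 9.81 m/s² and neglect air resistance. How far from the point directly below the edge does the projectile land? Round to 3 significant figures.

373 m

Initial vertical velocity is zero, so the fall time comes from h = ½ g t²: t = √(2 × 109 / 9.81) = 4.714 s.
Horizontal motion is uniform at 79.2 m/s, so x = 79.2 × 4.714 = 373 m.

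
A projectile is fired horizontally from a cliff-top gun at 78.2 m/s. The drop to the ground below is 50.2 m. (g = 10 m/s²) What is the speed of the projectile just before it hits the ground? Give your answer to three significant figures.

Fall time: t = √(2 × 50.2 / 10) = 3.169 s.
At impact: v_x = 78.2 m/s (unchanged), v_y = g t = 10 × 3.169 = 31.69 m/s.
Speed = √(v_x² + v_y²) = √(6115 + 1004) = 84.4 m/s.

84.4 m/s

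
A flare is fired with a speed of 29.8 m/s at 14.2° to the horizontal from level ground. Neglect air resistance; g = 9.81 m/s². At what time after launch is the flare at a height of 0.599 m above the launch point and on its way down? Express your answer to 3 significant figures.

1.40 s

v_y0 = 29.8 sin 14.2° = 7.310 m/s.
Set y = v_y0 t − ½ g t² = 0.599: 4.905 t² − 7.310 t + 0.599 = 0.
t = [7.310 ± √(53.44 − 11.75)] / 9.81 = (7.310 ± 6.457) / 9.81, giving t = 0.0870 s or t = 1.40 s.
On the way down corresponds to the larger root: t = 1.40 s.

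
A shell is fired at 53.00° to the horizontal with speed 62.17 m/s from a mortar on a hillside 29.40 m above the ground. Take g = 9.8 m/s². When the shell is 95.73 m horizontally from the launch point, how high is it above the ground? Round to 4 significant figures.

124.4 m

v_x = 62.17 cos 53.00° = 37.415 m/s, v_y0 = 62.17 sin 53.00° = 49.651 m/s.
Time to reach x = 95.73 m: t = x / v_x = 95.73 / 37.415 = 2.5586 s.
y = 29.40 + v_y0 t − ½ g t² = 29.40 + 49.651×2.5586 − 4.900×2.5586² = 124.4 m.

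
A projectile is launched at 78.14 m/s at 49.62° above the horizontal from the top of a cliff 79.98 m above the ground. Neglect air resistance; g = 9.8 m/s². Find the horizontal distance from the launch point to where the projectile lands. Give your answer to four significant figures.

676.8 m

Components: v_x = 78.14 cos 49.62° = 50.623 m/s, v_y = 78.14 sin 49.62° = 59.524 m/s.
Vertical: 0 = 79.98 + 59.524 t − ½(9.8) t² ⇒ 4.900 t² − 59.524 t − 79.98 = 0.
t = [59.524 + √(3543.1 + 1567.6)] / 9.800 = 13.369 s.
Horizontal: R = v_x · t = 50.623 × 13.369 = 676.8 m.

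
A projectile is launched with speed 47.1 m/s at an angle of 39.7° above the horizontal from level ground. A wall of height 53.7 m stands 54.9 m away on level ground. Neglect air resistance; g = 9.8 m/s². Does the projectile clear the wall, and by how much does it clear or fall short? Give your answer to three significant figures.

No — it falls 19.4 m short of clearing the wall.

v_x = 47.1 cos 39.7° = 36.24 m/s; v_y0 = 47.1 sin 39.7° = 30.09 m/s.
Time to reach the wall: t = 54.9 / 36.24 = 1.515 s.
Height at that point: y = 30.09×1.515 − 4.900×1.515² = 34.34 m.
That is 53.7 − 34.34 = 19.4 m below the top of the wall, so the projectile does not clear it.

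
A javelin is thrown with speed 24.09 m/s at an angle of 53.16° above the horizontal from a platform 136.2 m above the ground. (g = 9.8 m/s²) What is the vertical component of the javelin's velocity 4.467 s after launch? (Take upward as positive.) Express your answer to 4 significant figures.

Initial vertical component: v_y0 = 24.09 sin 53.16° = 19.280 m/s.
v_y(t) = v_y0 − g t = 19.280 − 9.8 × 4.467 = -24.50 m/s.

-24.50 m/s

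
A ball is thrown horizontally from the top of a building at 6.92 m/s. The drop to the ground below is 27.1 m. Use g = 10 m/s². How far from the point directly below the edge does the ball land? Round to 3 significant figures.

16.1 m

Initial vertical velocity is zero, so the fall time comes from h = ½ g t²: t = √(2 × 27.1 / 10) = 2.328 s.
Horizontal motion is uniform at 6.92 m/s, so x = 6.92 × 2.328 = 16.1 m.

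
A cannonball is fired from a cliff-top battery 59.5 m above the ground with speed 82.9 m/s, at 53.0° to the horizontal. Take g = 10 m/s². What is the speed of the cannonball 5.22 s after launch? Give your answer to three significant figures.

51.8 m/s

v_x = 82.9 cos 53.0° = 49.89 m/s (constant).
v_y(t) = 82.9 sin 53.0° − g t = 66.21 − 10 × 5.22 = 14.01 m/s.
Speed = √(v_x² + v_y²) = √(2489 + 196.3) = 51.8 m/s.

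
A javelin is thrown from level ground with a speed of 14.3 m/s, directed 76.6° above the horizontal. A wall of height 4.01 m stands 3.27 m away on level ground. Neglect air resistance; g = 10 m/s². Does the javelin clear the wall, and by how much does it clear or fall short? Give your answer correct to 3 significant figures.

Yes — it clears the wall by 4.85 m.

v_x = 14.3 cos 76.6° = 3.314 m/s; v_y0 = 14.3 sin 76.6° = 13.91 m/s.
Time to reach the wall: t = 3.27 / 3.314 = 0.9867 s.
Height at that point: y = 13.91×0.9867 − 5.000×0.9867² = 8.857 m.
That is 8.857 − 4.01 = 4.85 m above the top of the wall, so the javelin clears it.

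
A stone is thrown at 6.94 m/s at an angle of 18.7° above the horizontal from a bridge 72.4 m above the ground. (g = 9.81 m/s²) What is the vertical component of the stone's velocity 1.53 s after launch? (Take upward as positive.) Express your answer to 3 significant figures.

Initial vertical component: v_y0 = 6.94 sin 18.7° = 2.225 m/s.
v_y(t) = v_y0 − g t = 2.225 − 9.81 × 1.53 = -12.8 m/s.

-12.8 m/s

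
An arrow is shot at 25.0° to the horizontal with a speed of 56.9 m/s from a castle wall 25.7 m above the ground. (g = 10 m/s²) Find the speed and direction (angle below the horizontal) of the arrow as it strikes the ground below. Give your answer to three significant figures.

v_x = 56.9 cos 25.0° = 51.57 m/s (constant).
|v_y| at impact = √((24.05)² + 2×10×25.7) = 33.05 m/s.
Speed = √(51.57² + 33.05²) = 61.3 m/s; angle = arctan(33.05/51.57) = 32.7° below horizontal.

61.3 m/s at 32.7° below the horizontal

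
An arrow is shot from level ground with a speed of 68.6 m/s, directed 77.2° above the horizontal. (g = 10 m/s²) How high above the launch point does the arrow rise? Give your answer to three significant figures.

224 m

Vertical component of launch velocity: v_y = 68.6 sin 77.2° = 66.90 m/s.
At the highest point the vertical velocity is zero, so v_y² = 2 g h_max.
h_max = (66.90)² / (2 × 10) = 4476 / 20.00 = 224 m.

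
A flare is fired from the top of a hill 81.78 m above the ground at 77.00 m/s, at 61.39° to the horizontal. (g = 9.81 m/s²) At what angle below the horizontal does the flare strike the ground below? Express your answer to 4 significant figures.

64.86°

v_x = 77.00 cos 61.39° = 36.871 m/s.
At impact |v_y| = √(v_y0² + 2 g h) = √(67.598² + 2×9.81×81.78) = 78.575 m/s.
Angle below horizontal = arctan(|v_y| / v_x) = arctan(78.575 / 36.871) = 64.86°.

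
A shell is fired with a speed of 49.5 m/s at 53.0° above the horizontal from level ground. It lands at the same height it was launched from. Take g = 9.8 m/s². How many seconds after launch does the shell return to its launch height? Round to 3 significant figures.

8.07 s

Vertical component: v_y = 49.5 sin 53.0° = 39.53 m/s.
For a projectile landing at launch height, time of flight is t = 2 v_y / g = 2 × 39.53 / 9.8 = 8.07 s.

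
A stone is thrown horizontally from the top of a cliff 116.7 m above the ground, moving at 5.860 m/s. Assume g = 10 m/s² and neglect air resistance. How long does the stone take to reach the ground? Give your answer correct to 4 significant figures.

The horizontal speed doesn't affect the fall. With v_y0 = 0, h = ½ g t².
t = √(2 × 116.7 / 10) = √23.340 = 4.831 s.

4.831 s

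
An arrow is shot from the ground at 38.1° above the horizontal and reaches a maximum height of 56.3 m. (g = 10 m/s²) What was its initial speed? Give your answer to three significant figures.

At maximum height v_y = 0, so (v₀ sin θ)² = 2 g H.
v₀ sin 38.1° = √(2 × 10 × 56.3) = 33.56 m/s.
v₀ = 33.56 / sin 38.1° = 33.56 / 0.6170 = 54.4 m/s.

54.4 m/s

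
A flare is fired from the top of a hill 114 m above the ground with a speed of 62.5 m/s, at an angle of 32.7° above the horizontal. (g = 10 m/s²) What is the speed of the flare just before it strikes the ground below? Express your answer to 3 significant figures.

78.7 m/s

v_x = 62.5 cos 32.7° = 52.59 m/s is unchanged throughout.
For the vertical component, v_y² = v_y0² + 2 g h = (33.77)² + 2×10×114 = 3420, so |v_y| = 58.48 m/s.
Impact speed = √(v_x² + v_y²) = √(2766 + 3420) = 78.7 m/s.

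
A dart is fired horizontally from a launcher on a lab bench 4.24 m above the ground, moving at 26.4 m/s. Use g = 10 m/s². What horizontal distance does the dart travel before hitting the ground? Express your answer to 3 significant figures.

Initial vertical velocity is zero, so the fall time comes from h = ½ g t²: t = √(2 × 4.24 / 10) = 0.9209 s.
Horizontal motion is uniform at 26.4 m/s, so x = 26.4 × 0.9209 = 24.3 m.

24.3 m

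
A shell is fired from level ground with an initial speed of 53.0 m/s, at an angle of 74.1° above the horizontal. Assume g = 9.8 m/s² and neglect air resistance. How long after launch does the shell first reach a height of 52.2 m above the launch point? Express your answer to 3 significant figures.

v_y0 = 53.0 sin 74.1° = 50.97 m/s.
Set y = v_y0 t − ½ g t² = 52.2: 4.900 t² − 50.97 t + 52.2 = 0.
t = [50.97 ± √(2598 − 1023)] / 9.8 = (50.97 ± 39.69) / 9.8, giving t = 1.15 s or t = 9.25 s.
The shell is on the way up at the first time, so t = 1.15 s.

1.15 s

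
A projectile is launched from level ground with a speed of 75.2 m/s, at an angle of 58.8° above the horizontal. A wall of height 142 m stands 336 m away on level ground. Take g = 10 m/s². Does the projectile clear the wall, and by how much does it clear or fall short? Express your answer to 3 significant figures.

v_x = 75.2 cos 58.8° = 38.96 m/s; v_y0 = 75.2 sin 58.8° = 64.32 m/s.
Time to reach the wall: t = 336 / 38.96 = 8.624 s.
Height at that point: y = 64.32×8.624 − 5.000×8.624² = 182.8 m.
That is 182.8 − 142 = 40.8 m above the top of the wall, so the projectile clears it.

Yes — it clears the wall by 40.8 m.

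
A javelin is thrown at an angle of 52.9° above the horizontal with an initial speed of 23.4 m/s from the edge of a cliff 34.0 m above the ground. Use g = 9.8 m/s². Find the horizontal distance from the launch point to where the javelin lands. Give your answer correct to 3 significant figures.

72.8 m

Components: v_x = 23.4 cos 52.9° = 14.12 m/s, v_y = 23.4 sin 52.9° = 18.66 m/s.
Vertical: 0 = 34.0 + 18.66 t − ½(9.8) t² ⇒ 4.900 t² − 18.66 t − 34.0 = 0.
t = [18.66 + √(348.2 + 666.4)] / 9.800 = 5.154 s.
Horizontal: R = v_x · t = 14.12 × 5.154 = 72.8 m.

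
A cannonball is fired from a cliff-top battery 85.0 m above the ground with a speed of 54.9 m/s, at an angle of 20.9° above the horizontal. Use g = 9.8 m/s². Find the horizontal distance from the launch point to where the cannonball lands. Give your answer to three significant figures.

339 m

Components: v_x = 54.9 cos 20.9° = 51.29 m/s, v_y = 54.9 sin 20.9° = 19.58 m/s.
Vertical: 0 = 85.0 + 19.58 t − ½(9.8) t² ⇒ 4.900 t² − 19.58 t − 85.0 = 0.
t = [19.58 + √(383.4 + 1666)] / 9.800 = 6.617 s.
Horizontal: R = v_x · t = 51.29 × 6.617 = 339 m.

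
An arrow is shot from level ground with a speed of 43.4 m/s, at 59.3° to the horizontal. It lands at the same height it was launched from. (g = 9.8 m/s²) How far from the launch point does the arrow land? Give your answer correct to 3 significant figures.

Components: v_x = 43.4 cos 59.3° = 22.16 m/s, v_y = 43.4 sin 59.3° = 37.32 m/s.
Time of flight (same landing height): t = 2 v_y / g = 2 × 37.32 / 9.8 = 7.616 s.
Range: R = v_x · t = 22.16 × 7.616 = 169 m.

169 m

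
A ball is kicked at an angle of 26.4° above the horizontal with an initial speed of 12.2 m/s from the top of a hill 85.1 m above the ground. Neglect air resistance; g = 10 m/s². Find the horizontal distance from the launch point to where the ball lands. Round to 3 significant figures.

Components: v_x = 12.2 cos 26.4° = 10.93 m/s, v_y = 12.2 sin 26.4° = 5.425 m/s.
Vertical: 0 = 85.1 + 5.425 t − ½(10) t² ⇒ 5.000 t² − 5.425 t − 85.1 = 0.
t = [5.425 + √(29.43 + 1702)] / 10.00 = 4.704 s.
Horizontal: R = v_x · t = 10.93 × 4.704 = 51.4 m.

51.4 m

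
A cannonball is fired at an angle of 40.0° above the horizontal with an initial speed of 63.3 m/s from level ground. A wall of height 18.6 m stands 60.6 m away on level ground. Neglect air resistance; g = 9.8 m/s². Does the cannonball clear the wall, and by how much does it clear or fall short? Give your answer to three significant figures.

v_x = 63.3 cos 40.0° = 48.49 m/s; v_y0 = 63.3 sin 40.0° = 40.69 m/s.
Time to reach the wall: t = 60.6 / 48.49 = 1.250 s.
Height at that point: y = 40.69×1.250 − 4.900×1.250² = 43.21 m.
That is 43.21 − 18.6 = 24.6 m above the top of the wall, so the cannonball clears it.

Yes — it clears the wall by 24.6 m.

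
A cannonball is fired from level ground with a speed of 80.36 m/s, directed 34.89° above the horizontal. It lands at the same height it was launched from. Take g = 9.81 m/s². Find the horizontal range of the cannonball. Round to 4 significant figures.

617.7 m

For level ground, R = v₀² sin(2θ) / g.
sin(2 × 34.89°) = sin 69.780° = 0.9384.
R = (80.36)² × 0.9384 / 9.81 = 617.7 m.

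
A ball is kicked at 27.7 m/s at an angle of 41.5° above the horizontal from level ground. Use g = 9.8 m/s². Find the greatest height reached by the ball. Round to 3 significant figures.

Vertical component of launch velocity: v_y = 27.7 sin 41.5° = 18.35 m/s.
At the highest point the vertical velocity is zero, so v_y² = 2 g h_max.
h_max = (18.35)² / (2 × 9.8) = 336.7 / 19.60 = 17.2 m.

17.2 m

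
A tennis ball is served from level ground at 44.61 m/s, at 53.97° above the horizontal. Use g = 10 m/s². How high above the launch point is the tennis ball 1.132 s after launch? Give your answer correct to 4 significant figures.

34.43 m

v_y0 = 44.61 sin 53.97° = 36.077 m/s.
y(t) = v_y0 t − ½ g t² = 36.077×1.132 − 5.000×1.132² = 34.43 m.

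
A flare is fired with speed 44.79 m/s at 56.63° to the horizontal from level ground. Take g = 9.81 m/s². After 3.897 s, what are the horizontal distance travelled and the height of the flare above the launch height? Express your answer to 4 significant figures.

x = 96.01 m, y = 71.28 m

v_x = 44.79 cos 56.63° = 24.636 m/s; v_y0 = 44.79 sin 56.63° = 37.406 m/s.
x = v_x t = 24.636 × 3.897 = 96.01 m.
y = v_y0 t − ½ g t² = 37.406×3.897 − 4.905×3.897² = 71.28 m.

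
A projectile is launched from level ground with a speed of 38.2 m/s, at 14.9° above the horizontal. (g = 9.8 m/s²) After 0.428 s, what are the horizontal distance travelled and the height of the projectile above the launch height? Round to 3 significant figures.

v_x = 38.2 cos 14.9° = 36.92 m/s; v_y0 = 38.2 sin 14.9° = 9.822 m/s.
x = v_x t = 36.92 × 0.428 = 15.8 m.
y = v_y0 t − ½ g t² = 9.822×0.428 − 4.900×0.428² = 3.31 m.

x = 15.8 m, y = 3.31 m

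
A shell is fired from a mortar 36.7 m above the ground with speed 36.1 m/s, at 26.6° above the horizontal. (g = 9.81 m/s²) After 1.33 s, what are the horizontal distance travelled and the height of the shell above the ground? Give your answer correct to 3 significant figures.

v_x = 36.1 cos 26.6° = 32.28 m/s; v_y0 = 36.1 sin 26.6° = 16.16 m/s.
x = v_x t = 32.28 × 1.33 = 42.9 m.
y = 36.7 + v_y0 t − ½ g t² = 49.5 m.

x = 42.9 m, y = 49.5 m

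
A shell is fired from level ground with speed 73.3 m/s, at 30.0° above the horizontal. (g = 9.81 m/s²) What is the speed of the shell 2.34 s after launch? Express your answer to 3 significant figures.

64.9 m/s

v_x = 73.3 cos 30.0° = 63.48 m/s (constant).
v_y(t) = 73.3 sin 30.0° − g t = 36.65 − 9.81 × 2.34 = 13.69 m/s.
Speed = √(v_x² + v_y²) = √(4030 + 187.4) = 64.9 m/s.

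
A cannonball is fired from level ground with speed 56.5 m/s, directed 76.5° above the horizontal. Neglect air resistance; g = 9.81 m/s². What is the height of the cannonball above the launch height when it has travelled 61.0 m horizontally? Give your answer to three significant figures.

v_x = 56.5 cos 76.5° = 13.19 m/s, v_y0 = 56.5 sin 76.5° = 54.94 m/s.
Time to reach x = 61.0 m: t = x / v_x = 61.0 / 13.19 = 4.625 s.
y = v_y0 t − ½ g t² = 54.94×4.625 − 4.905×4.625² = 149 m.

149 m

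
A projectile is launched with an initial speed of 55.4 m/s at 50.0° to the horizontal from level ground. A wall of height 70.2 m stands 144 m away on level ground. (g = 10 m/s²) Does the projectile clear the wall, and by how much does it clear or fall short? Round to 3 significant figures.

Yes — it clears the wall by 19.7 m.

v_x = 55.4 cos 50.0° = 35.61 m/s; v_y0 = 55.4 sin 50.0° = 42.44 m/s.
Time to reach the wall: t = 144 / 35.61 = 4.044 s.
Height at that point: y = 42.44×4.044 − 5.000×4.044² = 89.86 m.
That is 89.86 − 70.2 = 19.7 m above the top of the wall, so the projectile clears it.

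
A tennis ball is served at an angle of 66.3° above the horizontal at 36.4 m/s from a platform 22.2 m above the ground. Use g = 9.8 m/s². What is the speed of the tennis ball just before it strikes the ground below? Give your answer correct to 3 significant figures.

v_x = 36.4 cos 66.3° = 14.63 m/s is unchanged throughout.
For the vertical component, v_y² = v_y0² + 2 g h = (33.33)² + 2×9.8×22.2 = 1546, so |v_y| = 39.32 m/s.
Impact speed = √(v_x² + v_y²) = √(214.0 + 1546) = 42.0 m/s.

42.0 m/s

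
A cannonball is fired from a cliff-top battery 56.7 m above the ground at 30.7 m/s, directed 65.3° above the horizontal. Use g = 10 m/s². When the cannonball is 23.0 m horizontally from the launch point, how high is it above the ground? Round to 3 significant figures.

v_x = 30.7 cos 65.3° = 12.83 m/s, v_y0 = 30.7 sin 65.3° = 27.89 m/s.
Time to reach x = 23.0 m: t = x / v_x = 23.0 / 12.83 = 1.793 s.
y = 56.7 + v_y0 t − ½ g t² = 56.7 + 27.89×1.793 − 5.000×1.793² = 90.6 m.

90.6 m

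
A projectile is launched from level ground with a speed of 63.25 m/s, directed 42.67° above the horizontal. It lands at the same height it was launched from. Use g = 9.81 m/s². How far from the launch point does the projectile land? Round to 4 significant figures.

For level ground, R = v₀² sin(2θ) / g.
sin(2 × 42.67°) = sin 85.340° = 0.9967.
R = (63.25)² × 0.9967 / 9.81 = 406.5 m.

406.5 m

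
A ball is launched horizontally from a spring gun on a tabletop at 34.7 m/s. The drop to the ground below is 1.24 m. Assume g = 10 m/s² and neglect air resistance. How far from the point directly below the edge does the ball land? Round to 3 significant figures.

Initial vertical velocity is zero, so the fall time comes from h = ½ g t²: t = √(2 × 1.24 / 10) = 0.4980 s.
Horizontal motion is uniform at 34.7 m/s, so x = 34.7 × 0.4980 = 17.3 m.

17.3 m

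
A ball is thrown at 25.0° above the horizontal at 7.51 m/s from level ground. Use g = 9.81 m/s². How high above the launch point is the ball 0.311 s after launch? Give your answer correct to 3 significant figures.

0.513 m

v_y0 = 7.51 sin 25.0° = 3.174 m/s.
y(t) = v_y0 t − ½ g t² = 3.174×0.311 − 4.905×0.311² = 0.513 m.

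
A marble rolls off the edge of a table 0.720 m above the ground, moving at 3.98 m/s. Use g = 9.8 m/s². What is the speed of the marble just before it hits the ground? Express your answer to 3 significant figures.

Fall time: t = √(2 × 0.720 / 9.8) = 0.3833 s.
At impact: v_x = 3.98 m/s (unchanged), v_y = g t = 9.8 × 0.3833 = 3.756 m/s.
Speed = √(v_x² + v_y²) = √(15.84 + 14.11) = 5.47 m/s.

5.47 m/s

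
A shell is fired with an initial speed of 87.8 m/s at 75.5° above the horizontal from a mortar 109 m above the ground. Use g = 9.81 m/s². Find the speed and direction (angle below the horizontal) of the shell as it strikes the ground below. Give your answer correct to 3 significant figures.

v_x = 87.8 cos 75.5° = 21.98 m/s (constant).
|v_y| at impact = √((85.00)² + 2×9.81×109) = 96.77 m/s.
Speed = √(21.98² + 96.77²) = 99.2 m/s; angle = arctan(96.77/21.98) = 77.2° below horizontal.

99.2 m/s at 77.2° below the horizontal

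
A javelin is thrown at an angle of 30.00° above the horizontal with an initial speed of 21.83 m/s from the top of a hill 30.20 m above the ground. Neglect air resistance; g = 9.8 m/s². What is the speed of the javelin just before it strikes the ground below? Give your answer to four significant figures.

32.69 m/s

v_x = 21.83 cos 30.00° = 18.905 m/s is unchanged throughout.
For the vertical component, v_y² = v_y0² + 2 g h = (10.915)² + 2×9.8×30.20 = 711.06, so |v_y| = 26.666 m/s.
Impact speed = √(v_x² + v_y²) = √(357.40 + 711.06) = 32.69 m/s.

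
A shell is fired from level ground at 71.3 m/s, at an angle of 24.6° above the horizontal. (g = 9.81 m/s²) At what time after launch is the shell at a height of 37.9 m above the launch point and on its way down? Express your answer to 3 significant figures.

4.22 s

v_y0 = 71.3 sin 24.6° = 29.68 m/s.
Set y = v_y0 t − ½ g t² = 37.9: 4.905 t² − 29.68 t + 37.9 = 0.
t = [29.68 ± √(880.9 − 743.6)] / 9.81 = (29.68 ± 11.72) / 9.81, giving t = 1.83 s or t = 4.22 s.
On the way down corresponds to the larger root: t = 4.22 s.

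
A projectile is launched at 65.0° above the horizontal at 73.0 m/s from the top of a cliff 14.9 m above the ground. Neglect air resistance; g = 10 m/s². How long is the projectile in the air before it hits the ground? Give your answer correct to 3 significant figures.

Vertical component: v_y = 73.0 sin 65.0° = 66.16 m/s.
Taking up as positive with launch at y = 14.9 m, landing at y = 0: 0 = 14.9 + 66.16 t − ½(10) t².
Solving 5.000 t² − 66.16 t − 14.9 = 0 gives t = [66.16 + √(66.16² + 4·5.000·14.9)] / 10.00 = 13.5 s.

13.5 s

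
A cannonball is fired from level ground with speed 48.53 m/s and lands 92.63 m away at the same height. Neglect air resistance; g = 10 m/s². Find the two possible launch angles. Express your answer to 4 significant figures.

Level-ground range: R = v₀² sin(2θ)/g ⇒ sin 2θ = R g / v₀² = 92.63×10/48.53² = 0.3933.
2θ = arcsin(0.3933) = 23.160° or 180° − 23.160° = 156.840°.
So θ = 11.58° or θ = 78.42°.

11.58° and 78.42°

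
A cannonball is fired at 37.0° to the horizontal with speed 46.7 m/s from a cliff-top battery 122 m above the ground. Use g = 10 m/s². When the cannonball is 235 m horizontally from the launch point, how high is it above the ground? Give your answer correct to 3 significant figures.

101 m

v_x = 46.7 cos 37.0° = 37.30 m/s, v_y0 = 46.7 sin 37.0° = 28.10 m/s.
Time to reach x = 235 m: t = x / v_x = 235 / 37.30 = 6.300 s.
y = 122 + v_y0 t − ½ g t² = 122 + 28.10×6.300 − 5.000×6.300² = 101 m.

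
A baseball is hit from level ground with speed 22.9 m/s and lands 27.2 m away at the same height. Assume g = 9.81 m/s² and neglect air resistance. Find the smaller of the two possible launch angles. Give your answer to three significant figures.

15.3°

Level-ground range: R = v₀² sin(2θ)/g ⇒ sin 2θ = R g / v₀² = 27.2×9.81/22.9² = 0.5088.
2θ = arcsin(0.5088) = 30.58° or 180° − 30.58° = 149.42°.
So θ = 15.3° or θ = 74.7°.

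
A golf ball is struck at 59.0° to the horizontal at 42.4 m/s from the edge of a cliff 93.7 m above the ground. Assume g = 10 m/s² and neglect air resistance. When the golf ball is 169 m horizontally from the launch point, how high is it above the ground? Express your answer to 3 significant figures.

v_x = 42.4 cos 59.0° = 21.84 m/s, v_y0 = 42.4 sin 59.0° = 36.34 m/s.
Time to reach x = 169 m: t = x / v_x = 169 / 21.84 = 7.738 s.
y = 93.7 + v_y0 t − ½ g t² = 93.7 + 36.34×7.738 − 5.000×7.738² = 75.5 m.

75.5 m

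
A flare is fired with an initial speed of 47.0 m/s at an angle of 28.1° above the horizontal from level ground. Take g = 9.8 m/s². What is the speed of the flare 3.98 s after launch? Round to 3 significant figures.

v_x = 47.0 cos 28.1° = 41.46 m/s (constant).
v_y(t) = 47.0 sin 28.1° − g t = 22.14 − 9.8 × 3.98 = -16.86 m/s.
Speed = √(v_x² + v_y²) = √(1719 + 284.3) = 44.8 m/s.

44.8 m/s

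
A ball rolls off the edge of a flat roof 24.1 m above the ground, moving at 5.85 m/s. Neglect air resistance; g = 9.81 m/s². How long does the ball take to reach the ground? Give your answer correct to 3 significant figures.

2.22 s

The horizontal speed doesn't affect the fall. With v_y0 = 0, h = ½ g t².
t = √(2 × 24.1 / 9.81) = √4.913 = 2.22 s.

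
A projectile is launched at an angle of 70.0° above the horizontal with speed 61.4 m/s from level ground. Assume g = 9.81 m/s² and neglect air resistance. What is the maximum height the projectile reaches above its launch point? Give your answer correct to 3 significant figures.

170 m

Vertical component of launch velocity: v_y = 61.4 sin 70.0° = 57.70 m/s.
At the highest point the vertical velocity is zero, so v_y² = 2 g h_max.
h_max = (57.70)² / (2 × 9.81) = 3329 / 19.62 = 170 m.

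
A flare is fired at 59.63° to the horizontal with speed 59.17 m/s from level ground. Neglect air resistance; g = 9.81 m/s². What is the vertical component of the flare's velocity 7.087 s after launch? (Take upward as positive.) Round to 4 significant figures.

Initial vertical component: v_y0 = 59.17 sin 59.63° = 51.051 m/s.
v_y(t) = v_y0 − g t = 51.051 − 9.81 × 7.087 = -18.47 m/s.

-18.47 m/s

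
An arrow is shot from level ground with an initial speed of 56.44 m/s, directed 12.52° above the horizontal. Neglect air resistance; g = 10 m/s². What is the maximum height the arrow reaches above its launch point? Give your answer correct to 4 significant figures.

7.485 m

Vertical component of launch velocity: v_y = 56.44 sin 12.52° = 12.235 m/s.
At the highest point the vertical velocity is zero, so v_y² = 2 g h_max.
h_max = (12.235)² / (2 × 10) = 149.70 / 20.00 = 7.485 m.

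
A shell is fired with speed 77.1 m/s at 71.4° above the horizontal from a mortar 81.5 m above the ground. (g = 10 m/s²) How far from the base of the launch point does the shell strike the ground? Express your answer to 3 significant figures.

Components: v_x = 77.1 cos 71.4° = 24.59 m/s, v_y = 77.1 sin 71.4° = 73.07 m/s.
Vertical: 0 = 81.5 + 73.07 t − ½(10) t² ⇒ 5.000 t² − 73.07 t − 81.5 = 0.
t = [73.07 + √(5339 + 1630)] / 10.00 = 15.66 s.
Horizontal: R = v_x · t = 24.59 × 15.66 = 385 m.

385 m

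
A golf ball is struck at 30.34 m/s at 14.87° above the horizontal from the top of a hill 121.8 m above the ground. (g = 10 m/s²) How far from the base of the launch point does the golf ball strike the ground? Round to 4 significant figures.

169.4 m

Components: v_x = 30.34 cos 14.87° = 29.324 m/s, v_y = 30.34 sin 14.87° = 7.7861 m/s.
Vertical: 0 = 121.8 + 7.7861 t − ½(10) t² ⇒ 5.000 t² − 7.7861 t − 121.8 = 0.
t = [7.7861 + √(60.623 + 2436.0)] / 10.00 = 5.7752 s.
Horizontal: R = v_x · t = 29.324 × 5.7752 = 169.4 m.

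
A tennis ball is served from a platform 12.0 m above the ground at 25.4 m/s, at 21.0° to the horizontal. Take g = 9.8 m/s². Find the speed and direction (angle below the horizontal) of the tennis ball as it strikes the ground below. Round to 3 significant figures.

v_x = 25.4 cos 21.0° = 23.71 m/s (constant).
|v_y| at impact = √((9.103)² + 2×9.8×12.0) = 17.83 m/s.
Speed = √(23.71² + 17.83²) = 29.7 m/s; angle = arctan(17.83/23.71) = 36.9° below horizontal.

29.7 m/s at 36.9° below the horizontal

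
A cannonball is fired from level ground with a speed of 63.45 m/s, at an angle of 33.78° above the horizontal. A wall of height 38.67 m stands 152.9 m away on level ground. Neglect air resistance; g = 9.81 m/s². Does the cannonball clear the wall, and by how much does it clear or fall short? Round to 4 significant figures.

v_x = 63.45 cos 33.78° = 52.738 m/s; v_y0 = 63.45 sin 33.78° = 35.279 m/s.
Time to reach the wall: t = 152.9 / 52.738 = 2.8992 s.
Height at that point: y = 35.279×2.8992 − 4.905×2.8992² = 61.053 m.
That is 61.053 − 38.67 = 22.38 m above the top of the wall, so the cannonball clears it.

Yes — it clears the wall by 22.38 m.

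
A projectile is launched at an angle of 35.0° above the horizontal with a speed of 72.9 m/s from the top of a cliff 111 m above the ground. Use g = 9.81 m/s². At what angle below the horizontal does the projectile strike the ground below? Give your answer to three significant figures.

v_x = 72.9 cos 35.0° = 59.72 m/s.
At impact |v_y| = √(v_y0² + 2 g h) = √(41.81² + 2×9.81×111) = 62.66 m/s.
Angle below horizontal = arctan(|v_y| / v_x) = arctan(62.66 / 59.72) = 46.4°.

46.4°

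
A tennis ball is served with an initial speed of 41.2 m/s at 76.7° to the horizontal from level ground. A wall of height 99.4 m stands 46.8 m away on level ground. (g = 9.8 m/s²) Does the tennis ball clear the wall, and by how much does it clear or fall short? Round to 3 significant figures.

No — it falls 20.9 m short of clearing the wall.

v_x = 41.2 cos 76.7° = 9.478 m/s; v_y0 = 41.2 sin 76.7° = 40.09 m/s.
Time to reach the wall: t = 46.8 / 9.478 = 4.938 s.
Height at that point: y = 40.09×4.938 − 4.900×4.938² = 78.48 m.
That is 99.4 − 78.48 = 20.9 m below the top of the wall, so the tennis ball does not clear it.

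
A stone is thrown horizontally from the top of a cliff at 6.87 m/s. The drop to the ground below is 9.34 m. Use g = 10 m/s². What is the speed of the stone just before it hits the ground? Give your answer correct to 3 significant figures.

15.3 m/s

Fall time: t = √(2 × 9.34 / 10) = 1.367 s.
At impact: v_x = 6.87 m/s (unchanged), v_y = g t = 10 × 1.367 = 13.67 m/s.
Speed = √(v_x² + v_y²) = √(47.20 + 186.9) = 15.3 m/s.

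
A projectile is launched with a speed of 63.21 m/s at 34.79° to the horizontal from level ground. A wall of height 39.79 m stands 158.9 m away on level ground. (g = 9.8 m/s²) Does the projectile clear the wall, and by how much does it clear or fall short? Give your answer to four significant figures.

Yes — it clears the wall by 24.70 m.

v_x = 63.21 cos 34.79° = 51.911 m/s; v_y0 = 63.21 sin 34.79° = 36.066 m/s.
Time to reach the wall: t = 158.9 / 51.911 = 3.0610 s.
Height at that point: y = 36.066×3.0610 − 4.900×3.0610² = 64.486 m.
That is 64.486 − 39.79 = 24.70 m above the top of the wall, so the projectile clears it.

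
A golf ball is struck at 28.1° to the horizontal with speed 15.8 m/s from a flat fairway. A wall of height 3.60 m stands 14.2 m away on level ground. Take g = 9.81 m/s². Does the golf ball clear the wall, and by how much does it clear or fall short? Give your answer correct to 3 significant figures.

No — it falls 1.11 m short of clearing the wall.

v_x = 15.8 cos 28.1° = 13.94 m/s; v_y0 = 15.8 sin 28.1° = 7.442 m/s.
Time to reach the wall: t = 14.2 / 13.94 = 1.019 s.
Height at that point: y = 7.442×1.019 − 4.905×1.019² = 2.490 m.
That is 3.60 − 2.490 = 1.11 m below the top of the wall, so the golf ball does not clear it.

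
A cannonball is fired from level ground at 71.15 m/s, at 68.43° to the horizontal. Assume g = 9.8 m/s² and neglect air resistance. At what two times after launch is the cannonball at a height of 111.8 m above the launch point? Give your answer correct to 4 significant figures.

v_y0 = 71.15 sin 68.43° = 66.167 m/s.
Set y = v_y0 t − ½ g t² = 111.8: 4.900 t² − 66.167 t + 111.8 = 0.
t = [66.167 ± √(4378.1 − 2191.3)] / 9.8 = (66.167 ± 46.763) / 9.8, giving t = 1.980 s or t = 11.52 s.
So the cannonball is at 111.8 m at t = 1.980 s (rising) and t = 11.52 s (falling).

1.980 s and 11.52 s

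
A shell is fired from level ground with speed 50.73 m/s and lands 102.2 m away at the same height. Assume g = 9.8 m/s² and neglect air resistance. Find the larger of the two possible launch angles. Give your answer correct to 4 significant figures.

Level-ground range: R = v₀² sin(2θ)/g ⇒ sin 2θ = R g / v₀² = 102.2×9.8/50.73² = 0.3892.
2θ = arcsin(0.3892) = 22.905° or 180° − 22.905° = 157.095°.
So θ = 11.45° or θ = 78.55°.

78.55°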